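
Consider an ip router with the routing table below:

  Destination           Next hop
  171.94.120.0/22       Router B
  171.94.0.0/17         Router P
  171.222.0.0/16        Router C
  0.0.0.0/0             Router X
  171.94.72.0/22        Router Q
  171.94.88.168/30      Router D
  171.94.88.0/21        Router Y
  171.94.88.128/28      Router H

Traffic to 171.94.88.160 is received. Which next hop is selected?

Routes whose prefix contains 171.94.88.160:
  0.0.0.0/0 (default, matches everything) -> Router X
  171.94.0.0/17 (171.94.0.0 - 171.94.127.255) -> Router P
  171.94.88.0/21 (171.94.88.0 - 171.94.95.255) -> Router Y
More-specific entries that do NOT match:
  171.94.88.168/30 (171.94.88.168 - 171.94.88.171) does not contain 171.94.88.160
  171.94.88.128/28 (171.94.88.128 - 171.94.88.143) does not contain 171.94.88.160
  171.94.120.0/22 (171.94.120.0 - 171.94.123.255) does not contain 171.94.88.160
  171.94.72.0/22 (171.94.72.0 - 171.94.75.255) does not contain 171.94.88.160
Longest matching prefix is /21 -> next hop Router Y.

Router Y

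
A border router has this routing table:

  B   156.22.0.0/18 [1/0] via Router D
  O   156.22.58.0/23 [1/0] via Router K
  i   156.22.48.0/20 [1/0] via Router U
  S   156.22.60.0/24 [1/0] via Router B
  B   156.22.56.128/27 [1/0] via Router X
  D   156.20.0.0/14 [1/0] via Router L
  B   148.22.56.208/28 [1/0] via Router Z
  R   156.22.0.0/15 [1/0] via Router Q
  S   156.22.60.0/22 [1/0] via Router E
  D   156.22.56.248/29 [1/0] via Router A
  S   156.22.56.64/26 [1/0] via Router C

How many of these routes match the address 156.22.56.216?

Prefixes containing 156.22.56.216:
  156.20.0.0/14 (156.20.0.0 - 156.23.255.255)
  156.22.0.0/15 (156.22.0.0 - 156.23.255.255)
  156.22.0.0/18 (156.22.0.0 - 156.22.63.255)
  156.22.48.0/20 (156.22.48.0 - 156.22.63.255)
Total matching entries: 4.

4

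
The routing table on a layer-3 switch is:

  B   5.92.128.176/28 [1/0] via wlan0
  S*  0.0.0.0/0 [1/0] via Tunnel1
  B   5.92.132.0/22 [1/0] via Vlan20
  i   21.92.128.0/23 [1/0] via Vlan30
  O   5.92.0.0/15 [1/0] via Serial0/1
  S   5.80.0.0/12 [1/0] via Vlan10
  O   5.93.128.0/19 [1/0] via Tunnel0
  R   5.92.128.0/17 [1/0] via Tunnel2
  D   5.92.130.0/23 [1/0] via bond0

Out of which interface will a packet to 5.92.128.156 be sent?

Routes whose prefix contains 5.92.128.156:
  0.0.0.0/0 (default, matches everything) -> Tunnel1
  5.80.0.0/12 (5.80.0.0 - 5.95.255.255) -> Vlan10
  5.92.0.0/15 (5.92.0.0 - 5.93.255.255) -> Serial0/1
  5.92.128.0/17 (5.92.128.0 - 5.92.255.255) -> Tunnel2
More-specific entries that do NOT match:
  5.92.128.176/28 (5.92.128.176 - 5.92.128.191) does not contain 5.92.128.156
  21.92.128.0/23 (21.92.128.0 - 21.92.129.255) does not contain 5.92.128.156
  5.92.130.0/23 (5.92.130.0 - 5.92.131.255) does not contain 5.92.128.156
  5.92.132.0/22 (5.92.132.0 - 5.92.135.255) does not contain 5.92.128.156
  5.93.128.0/19 (5.93.128.0 - 5.93.159.255) does not contain 5.92.128.156
Longest matching prefix is /17 -> interface Tunnel2.

Tunnel2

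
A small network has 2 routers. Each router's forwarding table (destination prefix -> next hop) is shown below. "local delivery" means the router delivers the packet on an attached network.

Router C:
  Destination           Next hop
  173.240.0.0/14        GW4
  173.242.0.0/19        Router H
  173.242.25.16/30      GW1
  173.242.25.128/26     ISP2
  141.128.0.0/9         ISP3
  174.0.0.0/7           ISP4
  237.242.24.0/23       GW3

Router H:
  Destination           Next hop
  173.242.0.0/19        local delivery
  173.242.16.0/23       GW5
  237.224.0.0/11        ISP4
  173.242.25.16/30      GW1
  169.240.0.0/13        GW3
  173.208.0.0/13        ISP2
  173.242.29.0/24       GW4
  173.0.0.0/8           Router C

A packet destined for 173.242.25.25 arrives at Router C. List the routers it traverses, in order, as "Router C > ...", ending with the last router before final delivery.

At Router C: longest match for 173.242.25.25 is 173.242.0.0/19 -> Router H
At Router H: longest match for 173.242.25.25 is 173.242.0.0/19 -> local delivery

Router C > Router H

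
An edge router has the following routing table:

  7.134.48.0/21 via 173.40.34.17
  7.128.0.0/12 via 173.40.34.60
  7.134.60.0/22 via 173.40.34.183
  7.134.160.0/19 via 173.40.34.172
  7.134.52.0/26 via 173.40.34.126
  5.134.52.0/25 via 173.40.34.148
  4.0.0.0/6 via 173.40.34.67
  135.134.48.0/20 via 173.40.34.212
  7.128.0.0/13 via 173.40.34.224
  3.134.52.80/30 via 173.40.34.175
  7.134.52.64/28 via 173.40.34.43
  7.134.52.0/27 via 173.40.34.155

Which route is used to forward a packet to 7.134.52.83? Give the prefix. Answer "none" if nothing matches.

7.134.48.0/21

Entries matching 7.134.52.83:
  4.0.0.0/6 (4.0.0.0 - 7.255.255.255)
  7.128.0.0/12 (7.128.0.0 - 7.143.255.255)
  7.128.0.0/13 (7.128.0.0 - 7.135.255.255)
  7.134.48.0/21 (7.134.48.0 - 7.134.55.255)
Most specific is 7.134.48.0/21.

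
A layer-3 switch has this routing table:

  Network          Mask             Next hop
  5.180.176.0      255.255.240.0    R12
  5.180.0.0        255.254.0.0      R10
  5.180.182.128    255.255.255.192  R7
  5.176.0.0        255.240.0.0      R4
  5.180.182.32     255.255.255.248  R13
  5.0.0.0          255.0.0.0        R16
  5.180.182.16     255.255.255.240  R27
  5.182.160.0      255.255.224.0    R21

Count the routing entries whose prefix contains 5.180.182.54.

Prefixes containing 5.180.182.54:
  5.0.0.0/8 (5.0.0.0 - 5.255.255.255)
  5.176.0.0/12 (5.176.0.0 - 5.191.255.255)
  5.180.0.0/15 (5.180.0.0 - 5.181.255.255)
  5.180.176.0/20 (5.180.176.0 - 5.180.191.255)
Total matching entries: 4.

4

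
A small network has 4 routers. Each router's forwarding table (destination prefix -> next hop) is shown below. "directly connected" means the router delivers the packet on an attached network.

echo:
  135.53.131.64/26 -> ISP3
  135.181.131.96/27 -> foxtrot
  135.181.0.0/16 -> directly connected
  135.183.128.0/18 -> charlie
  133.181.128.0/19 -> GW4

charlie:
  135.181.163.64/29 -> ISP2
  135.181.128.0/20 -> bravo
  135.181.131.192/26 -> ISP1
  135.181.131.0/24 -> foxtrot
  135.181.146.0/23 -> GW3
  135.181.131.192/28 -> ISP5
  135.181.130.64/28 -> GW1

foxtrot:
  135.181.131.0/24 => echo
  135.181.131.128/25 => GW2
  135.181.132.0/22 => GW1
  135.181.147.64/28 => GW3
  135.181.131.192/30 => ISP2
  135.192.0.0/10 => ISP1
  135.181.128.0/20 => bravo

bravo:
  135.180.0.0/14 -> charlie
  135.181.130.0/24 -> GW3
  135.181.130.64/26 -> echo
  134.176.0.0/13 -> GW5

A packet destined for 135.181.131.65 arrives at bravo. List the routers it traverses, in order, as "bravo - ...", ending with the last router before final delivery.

bravo - charlie - foxtrot - echo

At bravo: longest match for 135.181.131.65 is 135.180.0.0/14 -> charlie
At charlie: longest match for 135.181.131.65 is 135.181.131.0/24 -> foxtrot
At foxtrot: longest match for 135.181.131.65 is 135.181.131.0/24 -> echo
At echo: longest match for 135.181.131.65 is 135.181.0.0/16 -> directly connected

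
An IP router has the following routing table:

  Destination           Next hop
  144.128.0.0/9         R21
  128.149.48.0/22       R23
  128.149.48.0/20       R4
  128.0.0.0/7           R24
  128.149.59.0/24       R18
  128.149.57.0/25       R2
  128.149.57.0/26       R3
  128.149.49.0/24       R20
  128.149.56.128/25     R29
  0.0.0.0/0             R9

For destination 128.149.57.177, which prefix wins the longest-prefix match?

Entries matching 128.149.57.177:
  0.0.0.0/0 (default, matches everything)
  128.0.0.0/7 (128.0.0.0 - 129.255.255.255)
  128.149.48.0/20 (128.149.48.0 - 128.149.63.255)
Most specific is 128.149.48.0/20.

128.149.48.0/20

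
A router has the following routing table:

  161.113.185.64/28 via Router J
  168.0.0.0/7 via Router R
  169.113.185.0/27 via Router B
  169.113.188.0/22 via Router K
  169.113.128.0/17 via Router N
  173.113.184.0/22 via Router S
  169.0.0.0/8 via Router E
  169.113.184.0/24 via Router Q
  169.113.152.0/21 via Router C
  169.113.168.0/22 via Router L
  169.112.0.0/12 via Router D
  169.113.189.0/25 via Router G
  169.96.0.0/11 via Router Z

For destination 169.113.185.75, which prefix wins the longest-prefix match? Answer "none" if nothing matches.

Entries matching 169.113.185.75:
  168.0.0.0/7 (168.0.0.0 - 169.255.255.255)
  169.0.0.0/8 (169.0.0.0 - 169.255.255.255)
  169.96.0.0/11 (169.96.0.0 - 169.127.255.255)
  169.112.0.0/12 (169.112.0.0 - 169.127.255.255)
  169.113.128.0/17 (169.113.128.0 - 169.113.255.255)
Most specific is 169.113.128.0/17.

169.113.128.0/17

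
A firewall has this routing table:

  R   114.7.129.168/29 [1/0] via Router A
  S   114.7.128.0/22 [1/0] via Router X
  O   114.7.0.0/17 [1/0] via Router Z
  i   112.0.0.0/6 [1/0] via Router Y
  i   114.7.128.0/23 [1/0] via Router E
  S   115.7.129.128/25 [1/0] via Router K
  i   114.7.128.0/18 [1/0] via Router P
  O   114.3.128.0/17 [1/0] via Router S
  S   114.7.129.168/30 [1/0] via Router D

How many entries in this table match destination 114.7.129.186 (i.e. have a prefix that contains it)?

Prefixes containing 114.7.129.186:
  112.0.0.0/6 (112.0.0.0 - 115.255.255.255)
  114.7.128.0/18 (114.7.128.0 - 114.7.191.255)
  114.7.128.0/22 (114.7.128.0 - 114.7.131.255)
  114.7.128.0/23 (114.7.128.0 - 114.7.129.255)
Total matching entries: 4.

4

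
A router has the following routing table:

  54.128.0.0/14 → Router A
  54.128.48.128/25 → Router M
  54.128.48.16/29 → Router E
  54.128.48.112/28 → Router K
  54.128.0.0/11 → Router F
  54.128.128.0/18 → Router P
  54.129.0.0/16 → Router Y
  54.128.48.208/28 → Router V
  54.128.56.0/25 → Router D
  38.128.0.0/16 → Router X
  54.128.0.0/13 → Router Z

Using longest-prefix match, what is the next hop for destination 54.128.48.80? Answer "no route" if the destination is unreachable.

Routes whose prefix contains 54.128.48.80:
  54.128.0.0/11 (54.128.0.0 - 54.159.255.255) -> Router F
  54.128.0.0/13 (54.128.0.0 - 54.135.255.255) -> Router Z
  54.128.0.0/14 (54.128.0.0 - 54.131.255.255) -> Router A
More-specific entries that do NOT match:
  54.128.48.16/29 (54.128.48.16 - 54.128.48.23) does not contain 54.128.48.80
  54.128.48.112/28 (54.128.48.112 - 54.128.48.127) does not contain 54.128.48.80
  54.128.48.208/28 (54.128.48.208 - 54.128.48.223) does not contain 54.128.48.80
  54.128.48.128/25 (54.128.48.128 - 54.128.48.255) does not contain 54.128.48.80
  54.128.56.0/25 (54.128.56.0 - 54.128.56.127) does not contain 54.128.48.80
  54.128.128.0/18 (54.128.128.0 - 54.128.191.255) does not contain 54.128.48.80
  54.129.0.0/16 (54.129.0.0 - 54.129.255.255) does not contain 54.128.48.80
  38.128.0.0/16 (38.128.0.0 - 38.128.255.255) does not contain 54.128.48.80
Longest matching prefix is /14 -> next hop Router A.

Router A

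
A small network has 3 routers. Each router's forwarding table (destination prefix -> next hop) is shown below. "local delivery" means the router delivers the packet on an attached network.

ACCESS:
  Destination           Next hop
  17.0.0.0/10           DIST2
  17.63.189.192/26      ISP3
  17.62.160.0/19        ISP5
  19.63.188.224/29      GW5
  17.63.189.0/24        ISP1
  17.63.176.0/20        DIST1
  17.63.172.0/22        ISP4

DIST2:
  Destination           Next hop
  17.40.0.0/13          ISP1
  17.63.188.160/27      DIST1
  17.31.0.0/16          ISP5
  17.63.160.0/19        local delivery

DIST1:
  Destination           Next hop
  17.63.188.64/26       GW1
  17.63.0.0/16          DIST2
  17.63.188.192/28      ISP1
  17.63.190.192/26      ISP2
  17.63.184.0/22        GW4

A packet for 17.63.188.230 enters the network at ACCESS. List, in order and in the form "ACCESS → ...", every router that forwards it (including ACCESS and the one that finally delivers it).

At ACCESS: longest match for 17.63.188.230 is 17.63.176.0/20 -> DIST1
At DIST1: longest match for 17.63.188.230 is 17.63.0.0/16 -> DIST2
At DIST2: longest match for 17.63.188.230 is 17.63.160.0/19 -> local delivery

ACCESS → DIST1 → DIST2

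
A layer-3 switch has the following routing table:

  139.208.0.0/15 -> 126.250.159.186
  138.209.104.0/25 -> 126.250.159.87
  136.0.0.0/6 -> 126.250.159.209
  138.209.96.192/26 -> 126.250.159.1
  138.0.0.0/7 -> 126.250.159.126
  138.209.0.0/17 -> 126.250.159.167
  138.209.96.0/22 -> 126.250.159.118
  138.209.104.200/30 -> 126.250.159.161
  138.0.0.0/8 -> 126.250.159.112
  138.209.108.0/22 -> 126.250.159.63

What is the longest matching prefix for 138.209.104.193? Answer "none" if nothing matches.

Entries matching 138.209.104.193:
  136.0.0.0/6 (136.0.0.0 - 139.255.255.255)
  138.0.0.0/7 (138.0.0.0 - 139.255.255.255)
  138.0.0.0/8 (138.0.0.0 - 138.255.255.255)
  138.209.0.0/17 (138.209.0.0 - 138.209.127.255)
Most specific is 138.209.0.0/17.

138.209.0.0/17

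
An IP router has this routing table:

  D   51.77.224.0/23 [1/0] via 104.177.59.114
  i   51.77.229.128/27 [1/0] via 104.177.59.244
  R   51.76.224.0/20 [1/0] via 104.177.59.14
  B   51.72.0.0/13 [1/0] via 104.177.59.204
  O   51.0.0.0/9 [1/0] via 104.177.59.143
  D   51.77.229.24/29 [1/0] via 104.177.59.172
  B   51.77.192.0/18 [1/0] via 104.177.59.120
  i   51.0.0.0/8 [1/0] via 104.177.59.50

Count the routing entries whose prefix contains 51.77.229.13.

4

Prefixes containing 51.77.229.13:
  51.0.0.0/8 (51.0.0.0 - 51.255.255.255)
  51.0.0.0/9 (51.0.0.0 - 51.127.255.255)
  51.72.0.0/13 (51.72.0.0 - 51.79.255.255)
  51.77.192.0/18 (51.77.192.0 - 51.77.255.255)
Total matching entries: 4.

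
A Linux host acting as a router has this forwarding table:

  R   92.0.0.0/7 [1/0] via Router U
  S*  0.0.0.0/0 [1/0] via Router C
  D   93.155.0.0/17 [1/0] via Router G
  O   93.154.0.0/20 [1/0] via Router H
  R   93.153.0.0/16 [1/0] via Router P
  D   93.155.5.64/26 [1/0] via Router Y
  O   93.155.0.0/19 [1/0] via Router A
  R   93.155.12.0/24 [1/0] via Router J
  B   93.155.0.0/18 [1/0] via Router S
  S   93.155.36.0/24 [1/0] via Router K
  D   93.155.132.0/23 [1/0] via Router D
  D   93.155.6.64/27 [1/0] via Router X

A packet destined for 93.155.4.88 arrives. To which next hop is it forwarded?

Routes whose prefix contains 93.155.4.88:
  0.0.0.0/0 (default, matches everything) -> Router C
  92.0.0.0/7 (92.0.0.0 - 93.255.255.255) -> Router U
  93.155.0.0/17 (93.155.0.0 - 93.155.127.255) -> Router G
  93.155.0.0/18 (93.155.0.0 - 93.155.63.255) -> Router S
  93.155.0.0/19 (93.155.0.0 - 93.155.31.255) -> Router A
More-specific entries that do NOT match:
  93.155.6.64/27 (93.155.6.64 - 93.155.6.95) does not contain 93.155.4.88
  93.155.5.64/26 (93.155.5.64 - 93.155.5.127) does not contain 93.155.4.88
  93.155.12.0/24 (93.155.12.0 - 93.155.12.255) does not contain 93.155.4.88
  93.155.36.0/24 (93.155.36.0 - 93.155.36.255) does not contain 93.155.4.88
  93.155.132.0/23 (93.155.132.0 - 93.155.133.255) does not contain 93.155.4.88
  93.154.0.0/20 (93.154.0.0 - 93.154.15.255) does not contain 93.155.4.88
Longest matching prefix is /19 -> next hop Router A.

Router A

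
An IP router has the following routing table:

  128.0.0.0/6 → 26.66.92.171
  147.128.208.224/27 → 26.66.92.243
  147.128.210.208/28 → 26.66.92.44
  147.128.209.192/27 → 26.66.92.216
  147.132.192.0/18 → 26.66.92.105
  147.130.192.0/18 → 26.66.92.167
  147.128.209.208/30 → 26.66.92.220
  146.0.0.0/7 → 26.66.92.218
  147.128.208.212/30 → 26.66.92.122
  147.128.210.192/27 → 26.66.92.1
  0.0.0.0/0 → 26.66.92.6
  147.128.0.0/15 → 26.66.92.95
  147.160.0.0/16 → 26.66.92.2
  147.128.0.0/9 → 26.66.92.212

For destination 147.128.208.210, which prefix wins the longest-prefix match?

147.128.0.0/15

Entries matching 147.128.208.210:
  0.0.0.0/0 (default, matches everything)
  146.0.0.0/7 (146.0.0.0 - 147.255.255.255)
  147.128.0.0/9 (147.128.0.0 - 147.255.255.255)
  147.128.0.0/15 (147.128.0.0 - 147.129.255.255)
Most specific is 147.128.0.0/15.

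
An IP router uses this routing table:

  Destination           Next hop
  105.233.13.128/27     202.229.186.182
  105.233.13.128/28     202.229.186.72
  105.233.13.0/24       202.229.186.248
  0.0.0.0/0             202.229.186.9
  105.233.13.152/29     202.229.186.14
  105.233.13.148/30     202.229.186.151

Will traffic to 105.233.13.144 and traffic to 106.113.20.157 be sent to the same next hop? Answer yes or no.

105.233.13.144: longest match 105.233.13.128/27 -> 202.229.186.182
106.113.20.157: longest match 0.0.0.0/0 -> 202.229.186.9

no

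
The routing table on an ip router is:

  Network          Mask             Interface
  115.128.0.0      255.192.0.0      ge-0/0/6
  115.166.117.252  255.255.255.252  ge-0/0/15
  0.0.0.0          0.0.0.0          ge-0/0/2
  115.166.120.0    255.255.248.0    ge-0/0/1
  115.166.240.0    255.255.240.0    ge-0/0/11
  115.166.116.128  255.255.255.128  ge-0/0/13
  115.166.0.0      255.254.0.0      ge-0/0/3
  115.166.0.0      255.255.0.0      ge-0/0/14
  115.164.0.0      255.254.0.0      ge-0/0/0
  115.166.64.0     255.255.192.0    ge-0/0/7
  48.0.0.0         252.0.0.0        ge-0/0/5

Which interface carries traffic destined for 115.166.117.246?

ge-0/0/7

Routes whose prefix contains 115.166.117.246:
  0.0.0.0/0 (default, matches everything) -> ge-0/0/2
  115.128.0.0/10 (115.128.0.0 - 115.191.255.255) -> ge-0/0/6
  115.166.0.0/15 (115.166.0.0 - 115.167.255.255) -> ge-0/0/3
  115.166.0.0/16 (115.166.0.0 - 115.166.255.255) -> ge-0/0/14
  115.166.64.0/18 (115.166.64.0 - 115.166.127.255) -> ge-0/0/7
More-specific entries that do NOT match:
  115.166.117.252/30 (115.166.117.252 - 115.166.117.255) does not contain 115.166.117.246
  115.166.116.128/25 (115.166.116.128 - 115.166.116.255) does not contain 115.166.117.246
  115.166.120.0/21 (115.166.120.0 - 115.166.127.255) does not contain 115.166.117.246
  115.166.240.0/20 (115.166.240.0 - 115.166.255.255) does not contain 115.166.117.246
Longest matching prefix is /18 -> interface ge-0/0/7.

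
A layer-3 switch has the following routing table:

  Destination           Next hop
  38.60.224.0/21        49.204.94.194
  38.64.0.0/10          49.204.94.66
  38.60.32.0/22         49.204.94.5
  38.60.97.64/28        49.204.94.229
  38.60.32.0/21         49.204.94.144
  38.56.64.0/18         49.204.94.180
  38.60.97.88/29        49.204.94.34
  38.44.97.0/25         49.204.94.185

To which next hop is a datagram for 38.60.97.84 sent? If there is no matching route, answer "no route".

No entry's prefix contains 38.60.97.84; there is no default route.

no route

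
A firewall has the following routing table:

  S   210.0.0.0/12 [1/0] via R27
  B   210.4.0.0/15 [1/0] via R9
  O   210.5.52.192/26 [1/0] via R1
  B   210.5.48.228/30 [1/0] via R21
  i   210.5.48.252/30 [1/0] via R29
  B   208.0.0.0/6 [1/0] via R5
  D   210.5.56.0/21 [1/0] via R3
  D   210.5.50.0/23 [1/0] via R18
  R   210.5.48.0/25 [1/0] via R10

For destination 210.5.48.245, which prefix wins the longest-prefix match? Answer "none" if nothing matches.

210.4.0.0/15

Entries matching 210.5.48.245:
  208.0.0.0/6 (208.0.0.0 - 211.255.255.255)
  210.0.0.0/12 (210.0.0.0 - 210.15.255.255)
  210.4.0.0/15 (210.4.0.0 - 210.5.255.255)
Most specific is 210.4.0.0/15.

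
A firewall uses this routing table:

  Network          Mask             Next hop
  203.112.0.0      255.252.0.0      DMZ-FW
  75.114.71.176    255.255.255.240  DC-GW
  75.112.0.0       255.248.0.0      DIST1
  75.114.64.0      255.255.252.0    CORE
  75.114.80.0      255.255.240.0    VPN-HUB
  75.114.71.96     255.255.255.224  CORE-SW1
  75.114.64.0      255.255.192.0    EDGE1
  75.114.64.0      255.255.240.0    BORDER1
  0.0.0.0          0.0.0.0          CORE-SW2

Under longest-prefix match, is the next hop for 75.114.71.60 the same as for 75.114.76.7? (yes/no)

75.114.71.60: longest match 75.114.64.0/20 -> BORDER1
75.114.76.7: longest match 75.114.64.0/20 -> BORDER1

yes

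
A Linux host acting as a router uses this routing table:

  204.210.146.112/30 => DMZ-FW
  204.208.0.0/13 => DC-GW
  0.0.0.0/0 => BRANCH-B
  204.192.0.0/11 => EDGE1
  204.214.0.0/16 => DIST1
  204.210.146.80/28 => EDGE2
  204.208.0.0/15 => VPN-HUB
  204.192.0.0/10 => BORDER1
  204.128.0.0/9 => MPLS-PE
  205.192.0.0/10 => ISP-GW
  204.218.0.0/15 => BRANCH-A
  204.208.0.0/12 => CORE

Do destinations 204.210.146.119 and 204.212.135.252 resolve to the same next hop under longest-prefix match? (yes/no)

204.210.146.119: longest match 204.208.0.0/13 -> DC-GW
204.212.135.252: longest match 204.208.0.0/13 -> DC-GW

yes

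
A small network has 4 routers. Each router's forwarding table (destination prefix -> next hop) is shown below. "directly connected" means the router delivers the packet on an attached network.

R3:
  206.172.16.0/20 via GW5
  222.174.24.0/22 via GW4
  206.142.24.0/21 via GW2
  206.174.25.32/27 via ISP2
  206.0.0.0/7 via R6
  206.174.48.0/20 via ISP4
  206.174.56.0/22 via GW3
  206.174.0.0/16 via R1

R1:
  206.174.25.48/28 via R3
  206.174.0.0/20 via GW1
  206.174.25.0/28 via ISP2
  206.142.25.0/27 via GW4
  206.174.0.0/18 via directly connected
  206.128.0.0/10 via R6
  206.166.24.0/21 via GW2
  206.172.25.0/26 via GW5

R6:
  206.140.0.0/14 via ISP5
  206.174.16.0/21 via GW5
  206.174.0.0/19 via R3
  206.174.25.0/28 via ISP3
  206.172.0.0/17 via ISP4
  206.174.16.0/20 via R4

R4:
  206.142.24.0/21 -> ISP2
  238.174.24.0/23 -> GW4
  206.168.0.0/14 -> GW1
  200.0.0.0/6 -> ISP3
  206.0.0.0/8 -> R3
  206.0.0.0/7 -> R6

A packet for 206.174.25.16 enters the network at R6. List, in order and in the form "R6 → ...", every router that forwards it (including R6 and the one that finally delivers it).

At R6: longest match for 206.174.25.16 is 206.174.16.0/20 -> R4
At R4: longest match for 206.174.25.16 is 206.0.0.0/8 -> R3
At R3: longest match for 206.174.25.16 is 206.174.0.0/16 -> R1
At R1: longest match for 206.174.25.16 is 206.174.0.0/18 -> directly connected

R6 → R4 → R3 → R1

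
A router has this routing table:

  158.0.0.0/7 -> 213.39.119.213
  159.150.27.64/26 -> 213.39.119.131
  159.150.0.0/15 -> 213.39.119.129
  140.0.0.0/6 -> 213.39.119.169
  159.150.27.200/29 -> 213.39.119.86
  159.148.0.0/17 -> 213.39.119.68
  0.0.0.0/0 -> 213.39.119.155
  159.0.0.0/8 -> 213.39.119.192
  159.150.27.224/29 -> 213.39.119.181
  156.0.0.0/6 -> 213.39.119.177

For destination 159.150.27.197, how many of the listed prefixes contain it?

Prefixes containing 159.150.27.197:
  0.0.0.0/0 (default, matches everything)
  156.0.0.0/6 (156.0.0.0 - 159.255.255.255)
  158.0.0.0/7 (158.0.0.0 - 159.255.255.255)
  159.0.0.0/8 (159.0.0.0 - 159.255.255.255)
  159.150.0.0/15 (159.150.0.0 - 159.151.255.255)
Total matching entries: 5.

5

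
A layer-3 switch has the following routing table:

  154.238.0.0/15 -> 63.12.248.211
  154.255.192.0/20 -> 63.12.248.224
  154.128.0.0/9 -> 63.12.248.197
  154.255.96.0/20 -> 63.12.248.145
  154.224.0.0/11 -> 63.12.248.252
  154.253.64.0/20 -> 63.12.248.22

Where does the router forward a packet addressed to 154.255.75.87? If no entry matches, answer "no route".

63.12.248.252

Routes whose prefix contains 154.255.75.87:
  154.128.0.0/9 (154.128.0.0 - 154.255.255.255) -> 63.12.248.197
  154.224.0.0/11 (154.224.0.0 - 154.255.255.255) -> 63.12.248.252
More-specific entries that do NOT match:
  154.255.192.0/20 (154.255.192.0 - 154.255.207.255) does not contain 154.255.75.87
  154.255.96.0/20 (154.255.96.0 - 154.255.111.255) does not contain 154.255.75.87
  154.253.64.0/20 (154.253.64.0 - 154.253.79.255) does not contain 154.255.75.87
  154.238.0.0/15 (154.238.0.0 - 154.239.255.255) does not contain 154.255.75.87
Longest matching prefix is /11 -> next hop 63.12.248.252.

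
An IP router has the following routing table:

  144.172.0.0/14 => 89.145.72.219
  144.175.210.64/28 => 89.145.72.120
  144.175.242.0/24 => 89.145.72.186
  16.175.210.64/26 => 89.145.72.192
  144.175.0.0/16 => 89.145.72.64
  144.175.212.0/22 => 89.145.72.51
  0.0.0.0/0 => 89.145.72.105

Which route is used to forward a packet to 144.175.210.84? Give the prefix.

Entries matching 144.175.210.84:
  0.0.0.0/0 (default, matches everything)
  144.172.0.0/14 (144.172.0.0 - 144.175.255.255)
  144.175.0.0/16 (144.175.0.0 - 144.175.255.255)
Most specific is 144.175.0.0/16.

144.175.0.0/16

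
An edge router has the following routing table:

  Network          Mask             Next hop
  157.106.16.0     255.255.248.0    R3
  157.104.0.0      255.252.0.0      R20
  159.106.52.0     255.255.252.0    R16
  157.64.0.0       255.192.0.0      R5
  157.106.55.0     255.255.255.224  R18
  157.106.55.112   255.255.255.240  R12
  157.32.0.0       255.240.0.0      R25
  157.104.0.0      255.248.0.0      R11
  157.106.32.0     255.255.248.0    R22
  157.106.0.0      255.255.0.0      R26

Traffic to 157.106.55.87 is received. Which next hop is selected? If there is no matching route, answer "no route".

Routes whose prefix contains 157.106.55.87:
  157.64.0.0/10 (157.64.0.0 - 157.127.255.255) -> R5
  157.104.0.0/13 (157.104.0.0 - 157.111.255.255) -> R11
  157.104.0.0/14 (157.104.0.0 - 157.107.255.255) -> R20
  157.106.0.0/16 (157.106.0.0 - 157.106.255.255) -> R26
More-specific entries that do NOT match:
  157.106.55.112/28 (157.106.55.112 - 157.106.55.127) does not contain 157.106.55.87
  157.106.55.0/27 (157.106.55.0 - 157.106.55.31) does not contain 157.106.55.87
  159.106.52.0/22 (159.106.52.0 - 159.106.55.255) does not contain 157.106.55.87
  157.106.16.0/21 (157.106.16.0 - 157.106.23.255) does not contain 157.106.55.87
  157.106.32.0/21 (157.106.32.0 - 157.106.39.255) does not contain 157.106.55.87
Longest matching prefix is /16 -> next hop R26.

R26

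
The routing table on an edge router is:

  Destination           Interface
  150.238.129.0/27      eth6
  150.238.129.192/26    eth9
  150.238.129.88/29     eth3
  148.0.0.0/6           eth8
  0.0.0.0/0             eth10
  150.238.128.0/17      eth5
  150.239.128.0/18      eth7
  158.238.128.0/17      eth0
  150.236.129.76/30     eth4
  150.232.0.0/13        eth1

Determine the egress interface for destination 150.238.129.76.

Routes whose prefix contains 150.238.129.76:
  0.0.0.0/0 (default, matches everything) -> eth10
  148.0.0.0/6 (148.0.0.0 - 151.255.255.255) -> eth8
  150.232.0.0/13 (150.232.0.0 - 150.239.255.255) -> eth1
  150.238.128.0/17 (150.238.128.0 - 150.238.255.255) -> eth5
More-specific entries that do NOT match:
  150.236.129.76/30 (150.236.129.76 - 150.236.129.79) does not contain 150.238.129.76
  150.238.129.88/29 (150.238.129.88 - 150.238.129.95) does not contain 150.238.129.76
  150.238.129.0/27 (150.238.129.0 - 150.238.129.31) does not contain 150.238.129.76
  150.238.129.192/26 (150.238.129.192 - 150.238.129.255) does not contain 150.238.129.76
  150.239.128.0/18 (150.239.128.0 - 150.239.191.255) does not contain 150.238.129.76
Longest matching prefix is /17 -> interface eth5.

eth5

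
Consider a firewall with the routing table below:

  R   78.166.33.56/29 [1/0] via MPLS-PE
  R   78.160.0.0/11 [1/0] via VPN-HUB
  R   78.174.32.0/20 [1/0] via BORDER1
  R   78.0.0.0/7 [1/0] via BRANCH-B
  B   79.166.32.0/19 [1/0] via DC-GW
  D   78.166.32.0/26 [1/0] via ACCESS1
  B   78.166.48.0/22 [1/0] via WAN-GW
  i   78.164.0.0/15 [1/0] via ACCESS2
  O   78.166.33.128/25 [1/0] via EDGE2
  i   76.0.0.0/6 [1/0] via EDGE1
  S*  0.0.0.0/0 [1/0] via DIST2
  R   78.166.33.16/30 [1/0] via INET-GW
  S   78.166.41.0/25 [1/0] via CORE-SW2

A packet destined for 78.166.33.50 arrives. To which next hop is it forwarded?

Routes whose prefix contains 78.166.33.50:
  0.0.0.0/0 (default, matches everything) -> DIST2
  76.0.0.0/6 (76.0.0.0 - 79.255.255.255) -> EDGE1
  78.0.0.0/7 (78.0.0.0 - 79.255.255.255) -> BRANCH-B
  78.160.0.0/11 (78.160.0.0 - 78.191.255.255) -> VPN-HUB
More-specific entries that do NOT match:
  78.166.33.16/30 (78.166.33.16 - 78.166.33.19) does not contain 78.166.33.50
  78.166.33.56/29 (78.166.33.56 - 78.166.33.63) does not contain 78.166.33.50
  78.166.32.0/26 (78.166.32.0 - 78.166.32.63) does not contain 78.166.33.50
  78.166.33.128/25 (78.166.33.128 - 78.166.33.255) does not contain 78.166.33.50
  78.166.41.0/25 (78.166.41.0 - 78.166.41.127) does not contain 78.166.33.50
  78.166.48.0/22 (78.166.48.0 - 78.166.51.255) does not contain 78.166.33.50
  78.174.32.0/20 (78.174.32.0 - 78.174.47.255) does not contain 78.166.33.50
  79.166.32.0/19 (79.166.32.0 - 79.166.63.255) does not contain 78.166.33.50
  78.164.0.0/15 (78.164.0.0 - 78.165.255.255) does not contain 78.166.33.50
Longest matching prefix is /11 -> next hop VPN-HUB.

VPN-HUB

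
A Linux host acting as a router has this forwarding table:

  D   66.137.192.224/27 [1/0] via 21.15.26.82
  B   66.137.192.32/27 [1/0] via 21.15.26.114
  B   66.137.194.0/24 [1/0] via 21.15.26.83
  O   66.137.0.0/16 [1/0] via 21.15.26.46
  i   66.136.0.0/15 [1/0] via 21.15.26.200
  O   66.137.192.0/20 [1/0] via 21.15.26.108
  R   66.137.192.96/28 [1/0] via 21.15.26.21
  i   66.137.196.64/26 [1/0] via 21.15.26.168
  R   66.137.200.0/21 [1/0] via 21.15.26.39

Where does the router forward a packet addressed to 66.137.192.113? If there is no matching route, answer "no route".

Routes whose prefix contains 66.137.192.113:
  66.136.0.0/15 (66.136.0.0 - 66.137.255.255) -> 21.15.26.200
  66.137.0.0/16 (66.137.0.0 - 66.137.255.255) -> 21.15.26.46
  66.137.192.0/20 (66.137.192.0 - 66.137.207.255) -> 21.15.26.108
More-specific entries that do NOT match:
  66.137.192.96/28 (66.137.192.96 - 66.137.192.111) does not contain 66.137.192.113
  66.137.192.224/27 (66.137.192.224 - 66.137.192.255) does not contain 66.137.192.113
  66.137.192.32/27 (66.137.192.32 - 66.137.192.63) does not contain 66.137.192.113
  66.137.196.64/26 (66.137.196.64 - 66.137.196.127) does not contain 66.137.192.113
  66.137.194.0/24 (66.137.194.0 - 66.137.194.255) does not contain 66.137.192.113
  66.137.200.0/21 (66.137.200.0 - 66.137.207.255) does not contain 66.137.192.113
Longest matching prefix is /20 -> next hop 21.15.26.108.

21.15.26.108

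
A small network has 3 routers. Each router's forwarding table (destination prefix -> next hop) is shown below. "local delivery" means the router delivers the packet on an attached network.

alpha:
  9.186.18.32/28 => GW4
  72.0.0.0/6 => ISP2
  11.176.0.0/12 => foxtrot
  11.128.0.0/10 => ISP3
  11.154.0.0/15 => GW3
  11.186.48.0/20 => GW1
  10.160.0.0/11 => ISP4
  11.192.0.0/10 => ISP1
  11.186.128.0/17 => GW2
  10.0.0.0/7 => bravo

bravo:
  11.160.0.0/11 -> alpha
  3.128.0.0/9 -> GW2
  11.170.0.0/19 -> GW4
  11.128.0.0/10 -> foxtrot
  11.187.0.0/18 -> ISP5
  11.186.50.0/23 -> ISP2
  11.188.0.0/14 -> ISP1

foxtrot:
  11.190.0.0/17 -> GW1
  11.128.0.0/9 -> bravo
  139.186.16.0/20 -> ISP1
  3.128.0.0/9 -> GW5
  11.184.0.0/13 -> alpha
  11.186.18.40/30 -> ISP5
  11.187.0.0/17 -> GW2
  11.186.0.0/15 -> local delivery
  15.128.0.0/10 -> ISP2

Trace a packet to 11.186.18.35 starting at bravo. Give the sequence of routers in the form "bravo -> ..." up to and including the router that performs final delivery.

bravo -> alpha -> foxtrot

At bravo: longest match for 11.186.18.35 is 11.160.0.0/11 -> alpha
At alpha: longest match for 11.186.18.35 is 11.176.0.0/12 -> foxtrot
At foxtrot: longest match for 11.186.18.35 is 11.186.0.0/15 -> local delivery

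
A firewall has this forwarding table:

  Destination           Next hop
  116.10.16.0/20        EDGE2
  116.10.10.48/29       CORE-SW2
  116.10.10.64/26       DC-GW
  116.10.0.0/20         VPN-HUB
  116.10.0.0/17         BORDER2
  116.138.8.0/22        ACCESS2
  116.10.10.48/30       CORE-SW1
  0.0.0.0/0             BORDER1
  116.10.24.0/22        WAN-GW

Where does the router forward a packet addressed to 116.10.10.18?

VPN-HUB

Routes whose prefix contains 116.10.10.18:
  0.0.0.0/0 (default, matches everything) -> BORDER1
  116.10.0.0/17 (116.10.0.0 - 116.10.127.255) -> BORDER2
  116.10.0.0/20 (116.10.0.0 - 116.10.15.255) -> VPN-HUB
More-specific entries that do NOT match:
  116.10.10.48/30 (116.10.10.48 - 116.10.10.51) does not contain 116.10.10.18
  116.10.10.48/29 (116.10.10.48 - 116.10.10.55) does not contain 116.10.10.18
  116.10.10.64/26 (116.10.10.64 - 116.10.10.127) does not contain 116.10.10.18
  116.138.8.0/22 (116.138.8.0 - 116.138.11.255) does not contain 116.10.10.18
  116.10.24.0/22 (116.10.24.0 - 116.10.27.255) does not contain 116.10.10.18
Longest matching prefix is /20 -> next hop VPN-HUB.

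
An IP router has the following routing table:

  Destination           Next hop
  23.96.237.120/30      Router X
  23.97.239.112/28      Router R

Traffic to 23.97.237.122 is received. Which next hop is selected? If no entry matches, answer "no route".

no route

No entry's prefix contains 23.97.237.122; there is no default route.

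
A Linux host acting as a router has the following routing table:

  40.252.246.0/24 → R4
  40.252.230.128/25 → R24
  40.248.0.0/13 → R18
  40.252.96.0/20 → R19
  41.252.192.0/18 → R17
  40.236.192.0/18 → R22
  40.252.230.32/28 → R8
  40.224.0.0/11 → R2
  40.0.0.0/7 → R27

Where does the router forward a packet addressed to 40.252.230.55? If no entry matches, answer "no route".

Routes whose prefix contains 40.252.230.55:
  40.0.0.0/7 (40.0.0.0 - 41.255.255.255) -> R27
  40.224.0.0/11 (40.224.0.0 - 40.255.255.255) -> R2
  40.248.0.0/13 (40.248.0.0 - 40.255.255.255) -> R18
More-specific entries that do NOT match:
  40.252.230.32/28 (40.252.230.32 - 40.252.230.47) does not contain 40.252.230.55
  40.252.230.128/25 (40.252.230.128 - 40.252.230.255) does not contain 40.252.230.55
  40.252.246.0/24 (40.252.246.0 - 40.252.246.255) does not contain 40.252.230.55
  40.252.96.0/20 (40.252.96.0 - 40.252.111.255) does not contain 40.252.230.55
  41.252.192.0/18 (41.252.192.0 - 41.252.255.255) does not contain 40.252.230.55
  40.236.192.0/18 (40.236.192.0 - 40.236.255.255) does not contain 40.252.230.55
Longest matching prefix is /13 -> next hop R18.

R18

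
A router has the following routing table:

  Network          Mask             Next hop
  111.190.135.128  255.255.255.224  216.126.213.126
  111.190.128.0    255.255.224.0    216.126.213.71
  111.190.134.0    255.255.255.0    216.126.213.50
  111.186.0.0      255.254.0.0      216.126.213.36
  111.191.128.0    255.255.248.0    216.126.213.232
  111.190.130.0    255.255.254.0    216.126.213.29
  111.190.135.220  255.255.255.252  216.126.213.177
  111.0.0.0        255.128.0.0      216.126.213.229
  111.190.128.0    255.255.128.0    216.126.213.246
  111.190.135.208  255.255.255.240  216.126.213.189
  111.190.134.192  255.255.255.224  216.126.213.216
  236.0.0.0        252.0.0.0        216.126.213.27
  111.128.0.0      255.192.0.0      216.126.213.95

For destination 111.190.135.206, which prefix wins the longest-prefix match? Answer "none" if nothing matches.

111.190.128.0/19

Entries matching 111.190.135.206:
  111.128.0.0/10 (111.128.0.0 - 111.191.255.255)
  111.190.128.0/17 (111.190.128.0 - 111.190.255.255)
  111.190.128.0/19 (111.190.128.0 - 111.190.159.255)
Most specific is 111.190.128.0/19.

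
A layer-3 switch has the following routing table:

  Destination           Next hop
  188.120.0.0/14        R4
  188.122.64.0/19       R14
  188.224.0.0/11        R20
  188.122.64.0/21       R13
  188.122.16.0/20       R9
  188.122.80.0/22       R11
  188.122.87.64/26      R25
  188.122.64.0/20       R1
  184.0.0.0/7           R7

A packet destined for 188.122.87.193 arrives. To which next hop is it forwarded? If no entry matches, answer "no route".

R14

Routes whose prefix contains 188.122.87.193:
  188.120.0.0/14 (188.120.0.0 - 188.123.255.255) -> R4
  188.122.64.0/19 (188.122.64.0 - 188.122.95.255) -> R14
More-specific entries that do NOT match:
  188.122.87.64/26 (188.122.87.64 - 188.122.87.127) does not contain 188.122.87.193
  188.122.80.0/22 (188.122.80.0 - 188.122.83.255) does not contain 188.122.87.193
  188.122.64.0/21 (188.122.64.0 - 188.122.71.255) does not contain 188.122.87.193
  188.122.16.0/20 (188.122.16.0 - 188.122.31.255) does not contain 188.122.87.193
  188.122.64.0/20 (188.122.64.0 - 188.122.79.255) does not contain 188.122.87.193
Longest matching prefix is /19 -> next hop R14.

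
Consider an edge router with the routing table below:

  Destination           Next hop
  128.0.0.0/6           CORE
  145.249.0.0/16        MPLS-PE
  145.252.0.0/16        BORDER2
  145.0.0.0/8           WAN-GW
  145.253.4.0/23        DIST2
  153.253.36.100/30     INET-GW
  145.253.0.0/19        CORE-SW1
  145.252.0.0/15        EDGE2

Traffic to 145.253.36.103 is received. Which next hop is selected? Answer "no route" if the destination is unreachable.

Routes whose prefix contains 145.253.36.103:
  145.0.0.0/8 (145.0.0.0 - 145.255.255.255) -> WAN-GW
  145.252.0.0/15 (145.252.0.0 - 145.253.255.255) -> EDGE2
More-specific entries that do NOT match:
  153.253.36.100/30 (153.253.36.100 - 153.253.36.103) does not contain 145.253.36.103
  145.253.4.0/23 (145.253.4.0 - 145.253.5.255) does not contain 145.253.36.103
  145.253.0.0/19 (145.253.0.0 - 145.253.31.255) does not contain 145.253.36.103
  145.249.0.0/16 (145.249.0.0 - 145.249.255.255) does not contain 145.253.36.103
  145.252.0.0/16 (145.252.0.0 - 145.252.255.255) does not contain 145.253.36.103
Longest matching prefix is /15 -> next hop EDGE2.

EDGE2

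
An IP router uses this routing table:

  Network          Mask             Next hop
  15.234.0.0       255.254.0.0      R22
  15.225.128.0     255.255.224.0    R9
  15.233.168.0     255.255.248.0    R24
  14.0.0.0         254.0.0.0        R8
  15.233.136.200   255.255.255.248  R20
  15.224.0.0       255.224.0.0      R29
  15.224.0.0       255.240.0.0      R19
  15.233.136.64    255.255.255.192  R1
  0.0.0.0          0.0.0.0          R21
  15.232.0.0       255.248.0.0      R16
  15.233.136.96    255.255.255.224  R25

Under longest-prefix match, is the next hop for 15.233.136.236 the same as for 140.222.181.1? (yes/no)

15.233.136.236: longest match 15.232.0.0/13 -> R16
140.222.181.1: longest match 0.0.0.0/0 -> R21

no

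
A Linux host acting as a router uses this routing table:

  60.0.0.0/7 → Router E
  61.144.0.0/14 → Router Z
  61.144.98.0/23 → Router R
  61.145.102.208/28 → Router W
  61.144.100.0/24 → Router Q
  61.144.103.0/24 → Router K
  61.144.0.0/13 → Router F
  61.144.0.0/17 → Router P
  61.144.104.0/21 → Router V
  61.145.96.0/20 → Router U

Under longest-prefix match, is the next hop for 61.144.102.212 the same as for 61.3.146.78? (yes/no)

no

61.144.102.212: longest match 61.144.0.0/17 -> Router P
61.3.146.78: longest match 60.0.0.0/7 -> Router E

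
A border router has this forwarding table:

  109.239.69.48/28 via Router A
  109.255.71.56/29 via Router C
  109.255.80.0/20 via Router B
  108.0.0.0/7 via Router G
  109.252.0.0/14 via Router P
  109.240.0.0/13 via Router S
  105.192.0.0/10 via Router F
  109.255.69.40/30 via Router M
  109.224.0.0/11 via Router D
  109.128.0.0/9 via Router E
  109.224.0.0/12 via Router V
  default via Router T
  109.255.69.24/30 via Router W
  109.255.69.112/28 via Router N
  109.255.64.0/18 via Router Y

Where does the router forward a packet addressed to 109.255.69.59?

Router Y

Routes whose prefix contains 109.255.69.59:
  0.0.0.0/0 (default, matches everything) -> Router T
  108.0.0.0/7 (108.0.0.0 - 109.255.255.255) -> Router G
  109.128.0.0/9 (109.128.0.0 - 109.255.255.255) -> Router E
  109.224.0.0/11 (109.224.0.0 - 109.255.255.255) -> Router D
  109.252.0.0/14 (109.252.0.0 - 109.255.255.255) -> Router P
  109.255.64.0/18 (109.255.64.0 - 109.255.127.255) -> Router Y
More-specific entries that do NOT match:
  109.255.69.40/30 (109.255.69.40 - 109.255.69.43) does not contain 109.255.69.59
  109.255.69.24/30 (109.255.69.24 - 109.255.69.27) does not contain 109.255.69.59
  109.255.71.56/29 (109.255.71.56 - 109.255.71.63) does not contain 109.255.69.59
  109.239.69.48/28 (109.239.69.48 - 109.239.69.63) does not contain 109.255.69.59
  109.255.69.112/28 (109.255.69.112 - 109.255.69.127) does not contain 109.255.69.59
  109.255.80.0/20 (109.255.80.0 - 109.255.95.255) does not contain 109.255.69.59
Longest matching prefix is /18 -> next hop Router Y.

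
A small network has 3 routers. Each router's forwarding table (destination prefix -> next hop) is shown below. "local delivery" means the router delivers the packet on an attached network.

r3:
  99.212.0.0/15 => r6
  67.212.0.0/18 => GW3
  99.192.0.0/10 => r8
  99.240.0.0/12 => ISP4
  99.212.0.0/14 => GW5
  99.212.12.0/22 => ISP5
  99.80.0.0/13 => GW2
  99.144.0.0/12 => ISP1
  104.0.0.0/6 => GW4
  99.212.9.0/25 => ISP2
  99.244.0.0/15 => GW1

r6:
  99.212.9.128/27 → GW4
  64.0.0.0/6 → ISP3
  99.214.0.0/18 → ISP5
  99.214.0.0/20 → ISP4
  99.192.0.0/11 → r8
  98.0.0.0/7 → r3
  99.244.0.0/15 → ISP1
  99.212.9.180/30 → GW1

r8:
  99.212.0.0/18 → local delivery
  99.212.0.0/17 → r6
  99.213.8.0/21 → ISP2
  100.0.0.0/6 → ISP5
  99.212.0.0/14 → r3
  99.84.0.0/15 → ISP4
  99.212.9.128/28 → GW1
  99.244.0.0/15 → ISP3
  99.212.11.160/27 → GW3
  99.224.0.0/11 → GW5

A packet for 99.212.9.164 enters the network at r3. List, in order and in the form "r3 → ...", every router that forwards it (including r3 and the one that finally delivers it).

At r3: longest match for 99.212.9.164 is 99.212.0.0/15 -> r6
At r6: longest match for 99.212.9.164 is 99.192.0.0/11 -> r8
At r8: longest match for 99.212.9.164 is 99.212.0.0/18 -> local delivery

r3 → r6 → r8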